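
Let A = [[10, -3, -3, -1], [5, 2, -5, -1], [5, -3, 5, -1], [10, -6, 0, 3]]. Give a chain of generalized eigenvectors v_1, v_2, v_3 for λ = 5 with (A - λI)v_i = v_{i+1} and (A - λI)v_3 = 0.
v_1 = [[-1, -2, 1, 0]]^T, v_2 = [[-2, -4, 1, 2]]^T, v_3 = [[-3, -5, 0, 0]]^T

We seek v_1 ∈ ker((A - 5I)^3) \ ker((A - 5I)^2), then set v_{i+1} = (A - 5I) v_i.

One such chain is v_1 = [[-1, -2, 1, 0]]^T, v_2 = [[-2, -4, 1, 2]]^T, v_3 = [[-3, -5, 0, 0]]^T. Check: (A - 5I) v_3 = [[0, 0, 0, 0]]^T = 0.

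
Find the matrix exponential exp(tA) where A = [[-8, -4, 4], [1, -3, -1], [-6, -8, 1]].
e^{tA} = [[((4 - 8*t)*e^{t} - 3)*e^{-4*t}, 4*((3 - 4*t)*e^{t} - 3)*e^{-4*t}, 4*t*e^{-3*t}], [((2*t - 1)*e^{t} + 1)*e^{-4*t}, ((4*t - 3)*e^{t} + 4)*e^{-4*t}, -t*e^{-3*t}], [2*((1 - 4*t)*e^{t} - 1)*e^{-4*t}, 8*((1 - 2*t)*e^{t} - 1)*e^{-4*t}, (4*t + 1)*e^{-3*t}]]

A has Jordan form J = [[-4, 0, 0], [0, -3, 1], [0, 0, -3]] with A = PJP^{-1}, so e^{tA} = P e^{tJ} P^{-1}.

For a Jordan block J_k(λ), e^{tJ_k(λ)} = e^{λt} · (I + tN + t^2 N^2/2! + ... + t^{k-1} N^{k-1}/(k-1)!) where N is the nilpotent superdiagonal part.

Assembling the blocks and conjugating back gives the entries of e^{tA} as shown above.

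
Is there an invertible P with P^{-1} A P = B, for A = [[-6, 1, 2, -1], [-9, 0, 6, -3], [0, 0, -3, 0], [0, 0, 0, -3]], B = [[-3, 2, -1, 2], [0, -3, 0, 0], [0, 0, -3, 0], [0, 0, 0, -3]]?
Two matrices over a field are similar if and only if they have the same invariant factors.

Both A and B have characteristic polynomial (x + 3)^4 and minimal polynomial (x + 3)^2. Computing further, both have invariant factors x + 3, x + 3, (x + 3)^2. Hence A and B are similar.

Yes.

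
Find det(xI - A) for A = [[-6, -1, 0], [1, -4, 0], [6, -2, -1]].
χ_A(x) = (x + 1)(x + 5)^2

xI - A = [[x + 6, 1, 0], [-1, x + 4, 0], [-6, 2, x + 1]].

Expanding det(xI - A) along the first row:
det(xI - A) = + (x + 6)·det([[x + 4, 0], [2, x + 1]]) - (1)·det([[-1, 0], [-6, x + 1]]) + (0)·det([[-1, x + 4], [-6, 2]]).

Evaluating gives χ_A(x) = x^3 + 11x^2 + 35x + 25 = (x + 1)(x + 5)^2.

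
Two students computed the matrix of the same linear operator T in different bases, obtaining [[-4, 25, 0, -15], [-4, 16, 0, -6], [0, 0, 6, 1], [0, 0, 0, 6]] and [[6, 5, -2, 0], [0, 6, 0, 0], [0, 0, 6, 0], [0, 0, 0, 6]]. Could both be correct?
No.

Both have characteristic polynomial (x - 6)^4 and minimal polynomial (x - 6)^2. But rank(A - 6I) = 2 for A while rank(B - 6I) = 1 for B, so the number of Jordan blocks at λ = 6 differs. A and B are not similar.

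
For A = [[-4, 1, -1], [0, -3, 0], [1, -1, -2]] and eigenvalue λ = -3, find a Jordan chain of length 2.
We seek v_1 ∈ ker((A + 3I)^2) \ ker(A + 3I), then set v_{i+1} = (A + 3I) v_i.

One such chain is v_1 = [[2, 2, -1]]^T, v_2 = [[1, 0, -1]]^T. Check: (A + 3I) v_2 = [[0, 0, 0]]^T = 0.

v_1 = [[2, 2, -1]]^T, v_2 = [[1, 0, -1]]^T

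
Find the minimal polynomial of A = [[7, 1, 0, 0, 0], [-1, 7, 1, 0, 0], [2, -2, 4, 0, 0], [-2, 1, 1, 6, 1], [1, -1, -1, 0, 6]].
The characteristic polynomial factors as (x - 6)^5. The minimal polynomial is ∏(x - λ)^{k_λ} where k_λ is the size of the largest Jordan block at λ.

For λ = 6: rank(A - 6I) = 3, and the largest Jordan block has size 3 (the smallest k with rank((A - 6I)^k) = rank((A - 6I)^(k+1))).

So m_A(x) = (x - 6)^3.

m_A(x) = (x - 6)^3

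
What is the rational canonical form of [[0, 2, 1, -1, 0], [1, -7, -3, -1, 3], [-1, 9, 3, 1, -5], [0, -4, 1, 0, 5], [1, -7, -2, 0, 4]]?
R = [[0, 1, 0, 0, 0], [1, -1, 0, 0, 0], [0, 0, 0, 0, -2], [0, 0, 1, 0, 3], [0, 0, 0, 1, 1]]

The invariant factors of A (the non-unit diagonal entries of the Smith normal form of xI - A over ℚ[x]) are x^2 + x - 1, (x - 2)(x^2 + x - 1), each dividing the next. The characteristic polynomial is their product, (x - 2)(x^2 + x - 1)^2.

The rational canonical form is the block-diagonal matrix of companion matrices C(f_i):
R = [[0, 1, 0, 0, 0], [1, -1, 0, 0, 0], [0, 0, 0, 0, -2], [0, 0, 1, 0, 3], [0, 0, 0, 1, 1]].

Note the characteristic polynomial does not split into linear factors over ℚ, so A has no Jordan form over ℚ; the rational canonical form exists over any field.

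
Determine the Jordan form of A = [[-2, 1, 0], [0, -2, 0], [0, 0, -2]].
The characteristic polynomial is det(xI - A) = (x + 2)^3, so the eigenvalues are -2 (algebraic multiplicity 3).

For λ = -2: rank(A + 2I) = 1, rank((A + 2I)^2) = 0. The eigenspace has dimension 3 - 1 = 2, so there are 2 Jordan blocks; the rank sequence gives block sizes [2, 1].

Assembling the blocks gives the Jordan form J above.

J = [[-2, 1, 0], [0, -2, 0], [0, 0, -2]]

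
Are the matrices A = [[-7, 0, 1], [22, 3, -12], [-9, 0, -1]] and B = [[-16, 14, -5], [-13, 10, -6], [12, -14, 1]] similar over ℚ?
Two matrices over a field are similar if and only if they have the same invariant factors.

Both A and B have characteristic polynomial (x - 3)(x + 4)^2 and minimal polynomial (x - 3)(x + 4)^2. Computing further, both have invariant factors (x - 3)(x + 4)^2. Hence A and B are similar.

Yes.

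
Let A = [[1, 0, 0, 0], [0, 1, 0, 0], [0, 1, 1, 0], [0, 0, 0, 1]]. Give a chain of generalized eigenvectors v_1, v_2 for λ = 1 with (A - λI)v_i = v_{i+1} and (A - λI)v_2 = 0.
We seek v_1 ∈ ker((A - I)^2) \ ker(A - I), then set v_{i+1} = (A - I) v_i.

One such chain is v_1 = [[0, 1, 0, 0]]^T, v_2 = [[0, 0, 1, 0]]^T. Check: (A - I) v_2 = [[0, 0, 0, 0]]^T = 0.

v_1 = [[0, 1, 0, 0]]^T, v_2 = [[0, 0, 1, 0]]^T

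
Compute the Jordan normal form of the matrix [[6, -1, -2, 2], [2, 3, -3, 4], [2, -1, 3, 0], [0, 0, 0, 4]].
The characteristic polynomial is det(xI - A) = (x - 4)^4, so the eigenvalues are 4 (algebraic multiplicity 4).

For λ = 4: rank(A - 4I) = 2, rank((A - 4I)^2) = 1, rank((A - 4I)^3) = 0. The eigenspace has dimension 4 - 2 = 2, so there are 2 Jordan blocks; the rank sequence gives block sizes [3, 1].

Assembling the blocks gives the Jordan form J above.

J = [[4, 1, 0, 0], [0, 4, 1, 0], [0, 0, 4, 0], [0, 0, 0, 4]]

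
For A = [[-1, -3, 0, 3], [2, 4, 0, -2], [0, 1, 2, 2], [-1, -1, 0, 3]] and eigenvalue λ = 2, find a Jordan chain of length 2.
We seek v_1 ∈ ker((A - 2I)^2) \ ker(A - 2I), then set v_{i+1} = (A - 2I) v_i.

One such chain is v_1 = [[1, 0, 0, 0]]^T, v_2 = [[-3, 2, 0, -1]]^T. Check: (A - 2I) v_2 = [[0, 0, 0, 0]]^T = 0.

v_1 = [[1, 0, 0, 0]]^T, v_2 = [[-3, 2, 0, -1]]^T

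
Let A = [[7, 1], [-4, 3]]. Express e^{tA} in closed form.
e^{tA} = [[(2*t + 1)*e^{5*t}, t*e^{5*t}], [-4*t*e^{5*t}, (1 - 2*t)*e^{5*t}]]

A has Jordan form J = [[5, 1], [0, 5]] with A = PJP^{-1}, so e^{tA} = P e^{tJ} P^{-1}.

For a Jordan block J_k(λ), e^{tJ_k(λ)} = e^{λt} · (I + tN + t^2 N^2/2! + ... + t^{k-1} N^{k-1}/(k-1)!) where N is the nilpotent superdiagonal part.

Assembling the blocks and conjugating back gives the entries of e^{tA} as shown above.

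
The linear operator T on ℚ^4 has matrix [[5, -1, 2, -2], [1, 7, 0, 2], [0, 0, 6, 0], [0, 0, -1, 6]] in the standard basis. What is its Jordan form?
J = [[6, 1, 0, 0], [0, 6, 0, 0], [0, 0, 6, 1], [0, 0, 0, 6]]

The characteristic polynomial is det(xI - A) = (x - 6)^4, so the eigenvalues are 6 (algebraic multiplicity 4).

For λ = 6: rank(A - 6I) = 2, rank((A - 6I)^2) = 0. The eigenspace has dimension 4 - 2 = 2, so there are 2 Jordan blocks; the rank sequence gives block sizes [2, 2].

Assembling the blocks gives the Jordan form J above.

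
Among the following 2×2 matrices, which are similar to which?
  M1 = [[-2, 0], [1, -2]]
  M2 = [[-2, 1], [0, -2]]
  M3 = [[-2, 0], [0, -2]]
2 classes: {M1, M2}, {M3}

Characteristic polynomials: χ_{M1} = (x + 2)^2, χ_{M2} = (x + 2)^2, χ_{M3} = (x + 2)^2.

{M1, M2}: invariant factors (x + 2)^2.

{M3}: invariant factors x + 2, x + 2.

Matrices are similar if and only if their invariant-factor lists agree; the partition into similarity classes is {M1, M2}, {M3}.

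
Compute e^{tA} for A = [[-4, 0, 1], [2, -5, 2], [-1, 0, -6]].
A has Jordan form J = [[-5, 1, 0], [0, -5, 0], [0, 0, -5]] with A = PJP^{-1}, so e^{tA} = P e^{tJ} P^{-1}.

For a Jordan block J_k(λ), e^{tJ_k(λ)} = e^{λt} · (I + tN + t^2 N^2/2! + ... + t^{k-1} N^{k-1}/(k-1)!) where N is the nilpotent superdiagonal part.

Assembling the blocks and conjugating back gives the entries of e^{tA} as shown above.

e^{tA} = [[(t + 1)*e^{-5*t}, 0, t*e^{-5*t}], [2*t*e^{-5*t}, e^{-5*t}, 2*t*e^{-5*t}], [-t*e^{-5*t}, 0, (1 - t)*e^{-5*t}]]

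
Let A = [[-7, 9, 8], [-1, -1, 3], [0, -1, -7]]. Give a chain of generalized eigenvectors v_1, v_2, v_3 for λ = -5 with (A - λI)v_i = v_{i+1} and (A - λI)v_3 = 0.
v_1 = [[3, 1, 0]]^T, v_2 = [[3, 1, -1]]^T, v_3 = [[-5, -2, 1]]^T

We seek v_1 ∈ ker((A + 5I)^3) \ ker((A + 5I)^2), then set v_{i+1} = (A + 5I) v_i.

One such chain is v_1 = [[3, 1, 0]]^T, v_2 = [[3, 1, -1]]^T, v_3 = [[-5, -2, 1]]^T. Check: (A + 5I) v_3 = [[0, 0, 0]]^T = 0.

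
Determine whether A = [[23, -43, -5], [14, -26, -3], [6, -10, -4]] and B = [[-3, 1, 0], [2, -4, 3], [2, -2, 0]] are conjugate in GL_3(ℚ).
Two matrices over a field are similar if and only if they have the same invariant factors.

Both A and B have characteristic polynomial (x + 2)^2(x + 3) and minimal polynomial (x + 2)^2(x + 3). Computing further, both have invariant factors (x + 2)^2(x + 3). Hence A and B are similar.

Yes.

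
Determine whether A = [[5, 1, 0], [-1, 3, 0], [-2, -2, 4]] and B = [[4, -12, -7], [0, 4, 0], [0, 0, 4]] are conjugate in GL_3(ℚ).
Yes.

Two matrices over a field are similar if and only if they have the same invariant factors.

Both A and B have characteristic polynomial (x - 4)^3 and minimal polynomial (x - 4)^2. Computing further, both have invariant factors x - 4, (x - 4)^2. Hence A and B are similar.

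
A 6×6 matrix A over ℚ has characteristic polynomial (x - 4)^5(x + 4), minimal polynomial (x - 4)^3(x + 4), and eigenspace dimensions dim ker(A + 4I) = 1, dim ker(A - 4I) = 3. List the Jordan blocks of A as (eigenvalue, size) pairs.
Jordan blocks: (-4, 1), (4, 3), (4, 1), (4, 1)

λ = -4: algebraic multiplicity 1 (exponent in χ_A), largest block size 1 (exponent in m_A), 1 block (geometric multiplicity). This forces block sizes [1].
λ = 4: algebraic multiplicity 5 (exponent in χ_A), largest block size 3 (exponent in m_A), 3 blocks (geometric multiplicity). These force block sizes [3, 1, 1].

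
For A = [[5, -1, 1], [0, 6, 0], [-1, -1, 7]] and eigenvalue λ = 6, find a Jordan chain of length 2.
v_1 = [[-1, 1, 1]]^T, v_2 = [[1, 0, 1]]^T

We seek v_1 ∈ ker((A - 6I)^2) \ ker(A - 6I), then set v_{i+1} = (A - 6I) v_i.

One such chain is v_1 = [[-1, 1, 1]]^T, v_2 = [[1, 0, 1]]^T. Check: (A - 6I) v_2 = [[0, 0, 0]]^T = 0.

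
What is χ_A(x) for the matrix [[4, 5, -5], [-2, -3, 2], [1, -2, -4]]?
xI - A = [[x - 4, -5, 5], [2, x + 3, -2], [-1, 2, x + 4]].

Expanding det(xI - A) along the first row:
det(xI - A) = + (x - 4)·det([[x + 3, -2], [2, x + 4]]) - (-5)·det([[2, -2], [-1, x + 4]]) + (5)·det([[2, x + 3], [-1, 2]]).

Evaluating gives χ_A(x) = x^3 + 3x^2 + 3x + 1 = (x + 1)^3.

χ_A(x) = (x + 1)^3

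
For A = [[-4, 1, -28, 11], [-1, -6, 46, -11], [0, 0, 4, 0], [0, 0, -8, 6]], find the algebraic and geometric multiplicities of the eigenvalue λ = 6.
algebraic multiplicity 1, geometric multiplicity 1

The characteristic polynomial is (x - 6)(x - 4)(x + 5)^2, so the factor x - 6 appears with exponent 1: the algebraic multiplicity is 1.

rank(A - 6I) = 3, so the eigenspace has dimension 4 - 3 = 1: the geometric multiplicity is 1.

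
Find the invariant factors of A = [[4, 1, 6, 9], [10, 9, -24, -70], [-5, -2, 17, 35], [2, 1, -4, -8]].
(x - 6)^2(x - 5)^2

The Jordan structure of A has elementary divisors (x - 5)^2, (x - 6)^2. Arranging the block sizes at each eigenvalue in decreasing order and taking row products gives the invariant factors.

Invariant factors (smallest first, each dividing the next): (x - 6)^2(x - 5)^2.

Check: the last factor (x - 6)^2(x - 5)^2 is the minimal polynomial, and the product (x - 6)^2(x - 5)^2 is the characteristic polynomial.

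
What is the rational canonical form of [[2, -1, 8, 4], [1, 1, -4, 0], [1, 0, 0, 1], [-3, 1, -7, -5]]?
R = [[0, 1, 0, 0], [1, -1, 0, 0], [0, 0, 0, 1], [0, 0, 1, -1]]

The invariant factors of A (the non-unit diagonal entries of the Smith normal form of xI - A over ℚ[x]) are x^2 + x - 1, x^2 + x - 1, each dividing the next. The characteristic polynomial is their product, (x^2 + x - 1)^2.

The rational canonical form is the block-diagonal matrix of companion matrices C(f_i):
R = [[0, 1, 0, 0], [1, -1, 0, 0], [0, 0, 0, 1], [0, 0, 1, -1]].

Note the characteristic polynomial does not split into linear factors over ℚ, so A has no Jordan form over ℚ; the rational canonical form exists over any field.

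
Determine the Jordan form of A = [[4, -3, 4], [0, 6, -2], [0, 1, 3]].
J = [[4, 1, 0], [0, 4, 0], [0, 0, 5]]

The characteristic polynomial is det(xI - A) = (x - 5)(x - 4)^2, so the eigenvalues are 4 (algebraic multiplicity 2), 5 (algebraic multiplicity 1).

For λ = 4: rank(A - 4I) = 2, rank((A - 4I)^2) = 1. The eigenspace has dimension 3 - 2 = 1, so there is 1 Jordan block; the rank sequence gives block sizes [2].

For λ = 5: algebraic multiplicity 1 gives one 1×1 block.

Assembling the blocks gives the Jordan form J above.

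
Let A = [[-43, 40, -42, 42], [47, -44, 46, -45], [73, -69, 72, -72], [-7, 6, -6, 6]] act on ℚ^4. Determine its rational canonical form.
The invariant factors of A (the non-unit diagonal entries of the Smith normal form of xI - A over ℚ[x]) are (x + 2)^3(x + 3), each dividing the next. The characteristic polynomial is their product, (x + 2)^3(x + 3).

The rational canonical form is the block-diagonal matrix of companion matrices C(f_i):
R = [[0, 0, 0, -24], [1, 0, 0, -44], [0, 1, 0, -30], [0, 0, 1, -9]].

R = [[0, 0, 0, -24], [1, 0, 0, -44], [0, 1, 0, -30], [0, 0, 1, -9]]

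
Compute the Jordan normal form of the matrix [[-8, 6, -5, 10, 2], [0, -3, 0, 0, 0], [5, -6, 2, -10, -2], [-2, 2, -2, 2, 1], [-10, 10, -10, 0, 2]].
J = [[-3, 1, 0, 0, 0], [0, -3, 0, 0, 0], [0, 0, -3, 0, 0], [0, 0, 0, 2, 1], [0, 0, 0, 0, 2]]

The characteristic polynomial is det(xI - A) = (x - 2)^2(x + 3)^3, so the eigenvalues are -3 (algebraic multiplicity 3), 2 (algebraic multiplicity 2).

For λ = -3: rank(A + 3I) = 3, rank((A + 3I)^2) = 2. The eigenspace has dimension 5 - 3 = 2, so there are 2 Jordan blocks; the rank sequence gives block sizes [2, 1].

For λ = 2: rank(A - 2I) = 4, rank((A - 2I)^2) = 3. The eigenspace has dimension 5 - 4 = 1, so there is 1 Jordan block; the rank sequence gives block sizes [2].

Assembling the blocks gives the Jordan form J above.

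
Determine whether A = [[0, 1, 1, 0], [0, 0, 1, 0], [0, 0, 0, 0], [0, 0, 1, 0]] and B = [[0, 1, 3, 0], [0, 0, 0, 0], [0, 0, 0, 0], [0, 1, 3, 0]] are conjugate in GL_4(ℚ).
No.

Both have characteristic polynomial x^4, but the minimal polynomial of A is x^3 while the minimal polynomial of B is x^2. The minimal polynomial is a similarity invariant, so A and B are not similar.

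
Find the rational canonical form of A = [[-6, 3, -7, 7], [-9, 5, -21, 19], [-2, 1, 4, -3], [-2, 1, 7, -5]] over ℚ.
R = [[0, 0, 0, 10], [1, 0, 0, 3], [0, 1, 0, -1], [0, 0, 1, -2]]

The invariant factors of A (the non-unit diagonal entries of the Smith normal form of xI - A over ℚ[x]) are (x + 2)(x^3 + x - 5), each dividing the next. The characteristic polynomial is their product, (x + 2)(x^3 + x - 5).

The rational canonical form is the block-diagonal matrix of companion matrices C(f_i):
R = [[0, 0, 0, 10], [1, 0, 0, 3], [0, 1, 0, -1], [0, 0, 1, -2]].

Note the characteristic polynomial does not split into linear factors over ℚ, so A has no Jordan form over ℚ; the rational canonical form exists over any field.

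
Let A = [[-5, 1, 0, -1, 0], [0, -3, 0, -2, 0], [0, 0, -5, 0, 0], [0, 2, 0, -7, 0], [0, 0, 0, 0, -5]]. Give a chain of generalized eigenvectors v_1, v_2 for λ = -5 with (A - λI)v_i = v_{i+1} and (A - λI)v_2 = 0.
v_1 = [[0, 1, 0, 0, 0]]^T, v_2 = [[1, 2, 0, 2, 0]]^T

We seek v_1 ∈ ker((A + 5I)^2) \ ker(A + 5I), then set v_{i+1} = (A + 5I) v_i.

One such chain is v_1 = [[0, 1, 0, 0, 0]]^T, v_2 = [[1, 2, 0, 2, 0]]^T. Check: (A + 5I) v_2 = [[0, 0, 0, 0, 0]]^T = 0.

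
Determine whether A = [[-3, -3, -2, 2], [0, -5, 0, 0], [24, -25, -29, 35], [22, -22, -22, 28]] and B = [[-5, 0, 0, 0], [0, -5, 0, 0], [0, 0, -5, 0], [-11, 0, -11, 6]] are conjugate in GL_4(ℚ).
No.

Both have characteristic polynomial (x - 6)(x + 5)^3, but the minimal polynomial of A is (x - 6)(x + 5)^2 while the minimal polynomial of B is (x - 6)(x + 5). The minimal polynomial is a similarity invariant, so A and B are not similar.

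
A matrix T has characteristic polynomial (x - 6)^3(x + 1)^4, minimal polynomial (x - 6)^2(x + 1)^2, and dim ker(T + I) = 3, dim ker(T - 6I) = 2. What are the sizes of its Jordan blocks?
Jordan blocks: (-1, 2), (-1, 1), (-1, 1), (6, 2), (6, 1)

λ = -1: algebraic multiplicity 4 (exponent in χ_T), largest block size 2 (exponent in m_T), 3 blocks (geometric multiplicity). These force block sizes [2, 1, 1].
λ = 6: algebraic multiplicity 3 (exponent in χ_T), largest block size 2 (exponent in m_T), 2 blocks (geometric multiplicity). These force block sizes [2, 1].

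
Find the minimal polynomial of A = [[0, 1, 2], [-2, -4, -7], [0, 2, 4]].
m_A(x) = x^3

The characteristic polynomial factors as x^3. The minimal polynomial is ∏(x - λ)^{k_λ} where k_λ is the size of the largest Jordan block at λ.

For λ = 0: rank(A) = 2, and the largest Jordan block has size 3 (the smallest k with rank(A^k) = rank(A^(k+1))).

So m_A(x) = x^3.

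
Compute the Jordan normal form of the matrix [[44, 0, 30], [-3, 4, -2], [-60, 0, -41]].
The characteristic polynomial is det(xI - A) = (x - 4)^2(x + 1), so the eigenvalues are -1 (algebraic multiplicity 1), 4 (algebraic multiplicity 2).

For λ = -1: algebraic multiplicity 1 gives one 1×1 block.

For λ = 4: rank(A - 4I) = 2, rank((A - 4I)^2) = 1. The eigenspace has dimension 3 - 2 = 1, so there is 1 Jordan block; the rank sequence gives block sizes [2].

Assembling the blocks gives the Jordan form J above.

J = [[-1, 0, 0], [0, 4, 1], [0, 0, 4]]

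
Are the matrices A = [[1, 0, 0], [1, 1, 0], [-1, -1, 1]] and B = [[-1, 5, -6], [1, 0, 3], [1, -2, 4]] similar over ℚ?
Two matrices over a field are similar if and only if they have the same invariant factors.

Both A and B have characteristic polynomial (x - 1)^3 and minimal polynomial (x - 1)^3. Computing further, both have invariant factors (x - 1)^3. Hence A and B are similar.

Yes.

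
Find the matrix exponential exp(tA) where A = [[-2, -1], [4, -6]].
A has Jordan form J = [[-4, 1], [0, -4]] with A = PJP^{-1}, so e^{tA} = P e^{tJ} P^{-1}.

For a Jordan block J_k(λ), e^{tJ_k(λ)} = e^{λt} · (I + tN + t^2 N^2/2! + ... + t^{k-1} N^{k-1}/(k-1)!) where N is the nilpotent superdiagonal part.

Assembling the blocks and conjugating back gives the entries of e^{tA} as shown above.

e^{tA} = [[(2*t + 1)*e^{-4*t}, -t*e^{-4*t}], [4*t*e^{-4*t}, (1 - 2*t)*e^{-4*t}]]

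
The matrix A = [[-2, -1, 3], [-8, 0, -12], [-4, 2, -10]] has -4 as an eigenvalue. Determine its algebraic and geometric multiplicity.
The characteristic polynomial is (x + 4)^3, so the factor x + 4 appears with exponent 3: the algebraic multiplicity is 3.

rank(A + 4I) = 1, so the eigenspace has dimension 3 - 1 = 2: the geometric multiplicity is 2.

Since 2 < 3, A is not diagonalizable.

algebraic multiplicity 3, geometric multiplicity 2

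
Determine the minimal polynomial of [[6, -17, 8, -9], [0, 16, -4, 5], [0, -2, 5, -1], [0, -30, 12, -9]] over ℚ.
The characteristic polynomial factors as (x - 6)^2(x - 3)^2. The minimal polynomial is ∏(x - λ)^{k_λ} where k_λ is the size of the largest Jordan block at λ.

For λ = 3: rank(A - 3I) = 3, and the largest Jordan block has size 2 (the smallest k with rank((A - 3I)^k) = rank((A - 3I)^(k+1))).
For λ = 6: rank(A - 6I) = 3, and the largest Jordan block has size 2 (the smallest k with rank((A - 6I)^k) = rank((A - 6I)^(k+1))).

So m_A(x) = (x - 6)^2(x - 3)^2.

m_A(x) = (x - 6)^2(x - 3)^2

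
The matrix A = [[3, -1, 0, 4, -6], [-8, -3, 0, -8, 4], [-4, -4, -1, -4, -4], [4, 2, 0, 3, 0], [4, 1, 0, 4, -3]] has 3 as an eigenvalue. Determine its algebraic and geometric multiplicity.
algebraic multiplicity 1, geometric multiplicity 1

The characteristic polynomial is (x - 3)(x + 1)^4, so the factor x - 3 appears with exponent 1: the algebraic multiplicity is 1.

rank(A - 3I) = 4, so the eigenspace has dimension 5 - 4 = 1: the geometric multiplicity is 1.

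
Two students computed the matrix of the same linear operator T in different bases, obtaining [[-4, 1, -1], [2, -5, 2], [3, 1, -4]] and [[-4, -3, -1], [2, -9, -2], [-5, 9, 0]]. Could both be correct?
Yes.

Two matrices over a field are similar if and only if they have the same invariant factors.

Both A and B have characteristic polynomial (x + 3)(x + 5)^2 and minimal polynomial (x + 3)(x + 5)^2. Computing further, both have invariant factors (x + 3)(x + 5)^2. Hence A and B are similar.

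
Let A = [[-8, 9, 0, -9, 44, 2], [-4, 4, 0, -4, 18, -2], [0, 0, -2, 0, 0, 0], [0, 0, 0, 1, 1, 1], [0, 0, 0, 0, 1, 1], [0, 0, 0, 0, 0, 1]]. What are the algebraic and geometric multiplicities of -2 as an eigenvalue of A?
The characteristic polynomial is (x - 1)^3(x + 2)^3, so the factor x + 2 appears with exponent 3: the algebraic multiplicity is 3.

rank(A + 2I) = 4, so the eigenspace has dimension 6 - 4 = 2: the geometric multiplicity is 2.

Since 2 < 3, A is not diagonalizable.

algebraic multiplicity 3, geometric multiplicity 2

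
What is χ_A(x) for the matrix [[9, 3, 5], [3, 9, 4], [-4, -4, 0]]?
χ_A(x) = (x - 6)^3

xI - A = [[x - 9, -3, -5], [-3, x - 9, -4], [4, 4, x]].

Expanding det(xI - A) along the first row:
det(xI - A) = + (x - 9)·det([[x - 9, -4], [4, x]]) - (-3)·det([[-3, -4], [4, x]]) + (-5)·det([[-3, x - 9], [4, 4]]).

Evaluating gives χ_A(x) = x^3 - 18x^2 + 108x - 216 = (x - 6)^3.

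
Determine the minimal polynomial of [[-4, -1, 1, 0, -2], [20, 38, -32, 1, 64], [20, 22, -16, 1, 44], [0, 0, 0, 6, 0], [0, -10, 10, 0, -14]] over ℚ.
The characteristic polynomial factors as (x - 6)^3(x + 4)^2. The minimal polynomial is ∏(x - λ)^{k_λ} where k_λ is the size of the largest Jordan block at λ.

For λ = -4: rank(A + 4I) = 4, and the largest Jordan block has size 2 (the smallest k with rank((A + 4I)^k) = rank((A + 4I)^(k+1))).
For λ = 6: rank(A - 6I) = 3, and the largest Jordan block has size 2 (the smallest k with rank((A - 6I)^k) = rank((A - 6I)^(k+1))).

So m_A(x) = (x - 6)^2(x + 4)^2.

m_A(x) = (x - 6)^2(x + 4)^2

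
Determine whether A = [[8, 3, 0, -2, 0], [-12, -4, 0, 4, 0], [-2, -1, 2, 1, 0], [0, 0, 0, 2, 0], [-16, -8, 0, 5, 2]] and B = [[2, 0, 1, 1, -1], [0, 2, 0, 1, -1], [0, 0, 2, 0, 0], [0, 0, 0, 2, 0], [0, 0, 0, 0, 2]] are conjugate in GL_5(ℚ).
Two matrices over a field are similar if and only if they have the same invariant factors.

Both A and B have characteristic polynomial (x - 2)^5 and minimal polynomial (x - 2)^2. Computing further, both have invariant factors x - 2, (x - 2)^2, (x - 2)^2. Hence A and B are similar.

Yes.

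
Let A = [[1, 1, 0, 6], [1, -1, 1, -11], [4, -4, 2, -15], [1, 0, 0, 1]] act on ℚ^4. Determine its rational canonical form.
R = [[0, 0, 0, 15], [1, 0, 0, -11], [0, 1, 0, 2], [0, 0, 1, 3]]

The invariant factors of A (the non-unit diagonal entries of the Smith normal form of xI - A over ℚ[x]) are (x - 3)(x^3 - 2x + 5), each dividing the next. The characteristic polynomial is their product, (x - 3)(x^3 - 2x + 5).

The rational canonical form is the block-diagonal matrix of companion matrices C(f_i):
R = [[0, 0, 0, 15], [1, 0, 0, -11], [0, 1, 0, 2], [0, 0, 1, 3]].

Note the characteristic polynomial does not split into linear factors over ℚ, so A has no Jordan form over ℚ; the rational canonical form exists over any field.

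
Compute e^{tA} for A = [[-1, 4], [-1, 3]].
A has Jordan form J = [[1, 1], [0, 1]] with A = PJP^{-1}, so e^{tA} = P e^{tJ} P^{-1}.

For a Jordan block J_k(λ), e^{tJ_k(λ)} = e^{λt} · (I + tN + t^2 N^2/2! + ... + t^{k-1} N^{k-1}/(k-1)!) where N is the nilpotent superdiagonal part.

Assembling the blocks and conjugating back gives the entries of e^{tA} as shown above.

e^{tA} = [[(1 - 2*t)*e^{t}, 4*t*e^{t}], [-t*e^{t}, (2*t + 1)*e^{t}]]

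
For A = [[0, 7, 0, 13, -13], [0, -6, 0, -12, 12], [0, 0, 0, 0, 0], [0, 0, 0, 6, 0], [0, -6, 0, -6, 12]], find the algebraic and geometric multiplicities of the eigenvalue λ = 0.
The characteristic polynomial is x^3(x - 6)^2, so the factor x appears with exponent 3: the algebraic multiplicity is 3.

rank(A) = 3, so the eigenspace has dimension 5 - 3 = 2: the geometric multiplicity is 2.

Since 2 < 3, A is not diagonalizable.

algebraic multiplicity 3, geometric multiplicity 2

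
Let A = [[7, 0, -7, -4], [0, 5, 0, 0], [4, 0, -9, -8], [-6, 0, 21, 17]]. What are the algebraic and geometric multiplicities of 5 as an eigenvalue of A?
The characteristic polynomial is (x - 5)^4, so the factor x - 5 appears with exponent 4: the algebraic multiplicity is 4.

rank(A - 5I) = 1, so the eigenspace has dimension 4 - 1 = 3: the geometric multiplicity is 3.

Since 3 < 4, A is not diagonalizable.

algebraic multiplicity 4, geometric multiplicity 3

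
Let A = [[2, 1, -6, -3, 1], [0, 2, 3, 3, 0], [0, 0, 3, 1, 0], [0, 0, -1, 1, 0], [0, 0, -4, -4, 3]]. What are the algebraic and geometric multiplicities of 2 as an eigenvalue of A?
algebraic multiplicity 4, geometric multiplicity 2

The characteristic polynomial is (x - 3)(x - 2)^4, so the factor x - 2 appears with exponent 4: the algebraic multiplicity is 4.

rank(A - 2I) = 3, so the eigenspace has dimension 5 - 3 = 2: the geometric multiplicity is 2.

Since 2 < 4, A is not diagonalizable.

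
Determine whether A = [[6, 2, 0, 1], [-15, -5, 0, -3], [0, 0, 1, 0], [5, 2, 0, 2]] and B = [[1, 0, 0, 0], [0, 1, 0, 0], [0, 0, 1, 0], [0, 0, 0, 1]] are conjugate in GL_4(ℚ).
Both have characteristic polynomial (x - 1)^4, but the minimal polynomial of A is (x - 1)^2 while the minimal polynomial of B is x - 1. The minimal polynomial is a similarity invariant, so A and B are not similar.

No.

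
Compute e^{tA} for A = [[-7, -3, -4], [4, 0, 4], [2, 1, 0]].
A has Jordan form J = [[-3, 0, 0], [0, -2, 1], [0, 0, -2]] with A = PJP^{-1}, so e^{tA} = P e^{tJ} P^{-1}.

For a Jordan block J_k(λ), e^{tJ_k(λ)} = e^{λt} · (I + tN + t^2 N^2/2! + ... + t^{k-1} N^{k-1}/(k-1)!) where N is the nilpotent superdiagonal part.

Assembling the blocks and conjugating back gives the entries of e^{tA} as shown above.

e^{tA} = [[(5 - 4*e^{t})*e^{-3*t}, ((2*t - 5)*e^{t} + 5)*e^{-3*t}, -4*t*e^{-2*t}], [(4*e^{t} - 4)*e^{-3*t}, ((5 - 2*t)*e^{t} - 4)*e^{-3*t}, 4*t*e^{-2*t}], [(2*e^{t} - 2)*e^{-3*t}, ((2 - t)*e^{t} - 2)*e^{-3*t}, (2*t + 1)*e^{-2*t}]]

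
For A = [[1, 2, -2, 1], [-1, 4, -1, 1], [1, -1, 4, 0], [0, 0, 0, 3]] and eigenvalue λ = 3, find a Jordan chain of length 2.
We seek v_1 ∈ ker((A - 3I)^2) \ ker(A - 3I), then set v_{i+1} = (A - 3I) v_i.

One such chain is v_1 = [[0, 1, 1, 1]]^T, v_2 = [[1, 1, 0, 0]]^T. Check: (A - 3I) v_2 = [[0, 0, 0, 0]]^T = 0.

v_1 = [[0, 1, 1, 1]]^T, v_2 = [[1, 1, 0, 0]]^T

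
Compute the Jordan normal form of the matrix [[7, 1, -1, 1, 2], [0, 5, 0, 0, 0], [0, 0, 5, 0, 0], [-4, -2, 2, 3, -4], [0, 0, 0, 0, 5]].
The characteristic polynomial is det(xI - A) = (x - 5)^5, so the eigenvalues are 5 (algebraic multiplicity 5).

For λ = 5: rank(A - 5I) = 1, rank((A - 5I)^2) = 0. The eigenspace has dimension 5 - 1 = 4, so there are 4 Jordan blocks; the rank sequence gives block sizes [2, 1, 1, 1].

Assembling the blocks gives the Jordan form J above.

J = [[5, 1, 0, 0, 0], [0, 5, 0, 0, 0], [0, 0, 5, 0, 0], [0, 0, 0, 5, 0], [0, 0, 0, 0, 5]]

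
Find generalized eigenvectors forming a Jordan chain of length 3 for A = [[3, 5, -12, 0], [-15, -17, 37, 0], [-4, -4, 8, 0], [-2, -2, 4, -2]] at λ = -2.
We seek v_1 ∈ ker((A + 2I)^3) \ ker((A + 2I)^2), then set v_{i+1} = (A + 2I) v_i.

One such chain is v_1 = [[-3, 5, 1, 0]]^T, v_2 = [[-2, 7, 2, 0]]^T, v_3 = [[1, -1, 0, -2]]^T. Check: (A + 2I) v_3 = [[0, 0, 0, 0]]^T = 0.

v_1 = [[-3, 5, 1, 0]]^T, v_2 = [[-2, 7, 2, 0]]^T, v_3 = [[1, -1, 0, -2]]^T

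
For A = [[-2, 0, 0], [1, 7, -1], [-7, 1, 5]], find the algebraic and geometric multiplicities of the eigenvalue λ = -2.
algebraic multiplicity 1, geometric multiplicity 1

The characteristic polynomial is (x - 6)^2(x + 2), so the factor x + 2 appears with exponent 1: the algebraic multiplicity is 1.

rank(A + 2I) = 2, so the eigenspace has dimension 3 - 2 = 1: the geometric multiplicity is 1.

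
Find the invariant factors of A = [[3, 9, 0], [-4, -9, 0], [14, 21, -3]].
x + 3, (x + 3)^2

The Jordan structure of A has elementary divisors (x + 3)^2, (x + 3). Arranging the block sizes at each eigenvalue in decreasing order and taking row products gives the invariant factors.

Invariant factors (smallest first, each dividing the next): x + 3, (x + 3)^2.

Check: the last factor (x + 3)^2 is the minimal polynomial, and the product (x + 3)^3 is the characteristic polynomial.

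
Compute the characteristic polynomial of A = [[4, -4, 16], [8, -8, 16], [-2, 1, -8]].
χ_A(x) = (x + 4)^3

xI - A = [[x - 4, 4, -16], [-8, x + 8, -16], [2, -1, x + 8]].

Expanding det(xI - A) along the first row:
det(xI - A) = + (x - 4)·det([[x + 8, -16], [-1, x + 8]]) - (4)·det([[-8, -16], [2, x + 8]]) + (-16)·det([[-8, x + 8], [2, -1]]).

Evaluating gives χ_A(x) = x^3 + 12x^2 + 48x + 64 = (x + 4)^3.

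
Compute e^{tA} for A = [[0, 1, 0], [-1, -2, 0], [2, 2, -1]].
A has Jordan form J = [[-1, 1, 0], [0, -1, 0], [0, 0, -1]] with A = PJP^{-1}, so e^{tA} = P e^{tJ} P^{-1}.

For a Jordan block J_k(λ), e^{tJ_k(λ)} = e^{λt} · (I + tN + t^2 N^2/2! + ... + t^{k-1} N^{k-1}/(k-1)!) where N is the nilpotent superdiagonal part.

Assembling the blocks and conjugating back gives the entries of e^{tA} as shown above.

e^{tA} = [[(t + 1)*e^{-t}, t*e^{-t}, 0], [-t*e^{-t}, (1 - t)*e^{-t}, 0], [2*t*e^{-t}, 2*t*e^{-t}, e^{-t}]]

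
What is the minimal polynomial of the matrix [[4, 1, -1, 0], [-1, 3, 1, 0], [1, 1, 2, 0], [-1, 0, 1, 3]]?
m_A(x) = (x - 3)^3

The characteristic polynomial factors as (x - 3)^4. The minimal polynomial is ∏(x - λ)^{k_λ} where k_λ is the size of the largest Jordan block at λ.

For λ = 3: rank(A - 3I) = 2, and the largest Jordan block has size 3 (the smallest k with rank((A - 3I)^k) = rank((A - 3I)^(k+1))).

So m_A(x) = (x - 3)^3.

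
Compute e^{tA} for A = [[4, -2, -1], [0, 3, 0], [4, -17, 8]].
e^{tA} = [[(1 - 2*t)*e^{6*t}, (7*t*e^{3*t} - 3*e^{3*t} + 3)*e^{3*t}, -t*e^{6*t}], [0, e^{3*t}, 0], [4*t*e^{6*t}, -14*t*e^{6*t} - e^{6*t} + e^{3*t}, (2*t + 1)*e^{6*t}]]

A has Jordan form J = [[3, 0, 0], [0, 6, 1], [0, 0, 6]] with A = PJP^{-1}, so e^{tA} = P e^{tJ} P^{-1}.

For a Jordan block J_k(λ), e^{tJ_k(λ)} = e^{λt} · (I + tN + t^2 N^2/2! + ... + t^{k-1} N^{k-1}/(k-1)!) where N is the nilpotent superdiagonal part.

Assembling the blocks and conjugating back gives the entries of e^{tA} as shown above.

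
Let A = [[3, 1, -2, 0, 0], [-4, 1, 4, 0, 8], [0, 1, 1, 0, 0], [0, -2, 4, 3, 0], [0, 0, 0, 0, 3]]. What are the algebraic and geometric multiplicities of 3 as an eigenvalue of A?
algebraic multiplicity 3, geometric multiplicity 3

The characteristic polynomial is (x - 3)^3(x - 1)^2, so the factor x - 3 appears with exponent 3: the algebraic multiplicity is 3.

rank(A - 3I) = 2, so the eigenspace has dimension 5 - 2 = 3: the geometric multiplicity is 3.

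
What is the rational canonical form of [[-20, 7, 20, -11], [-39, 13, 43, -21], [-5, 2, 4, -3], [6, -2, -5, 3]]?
R = [[0, 0, 0, 0], [1, 0, 0, -4], [0, 1, 0, 1], [0, 0, 1, 0]]

The invariant factors of A (the non-unit diagonal entries of the Smith normal form of xI - A over ℚ[x]) are x(x^3 - x + 4), each dividing the next. The characteristic polynomial is their product, x(x^3 - x + 4).

The rational canonical form is the block-diagonal matrix of companion matrices C(f_i):
R = [[0, 0, 0, 0], [1, 0, 0, -4], [0, 1, 0, 1], [0, 0, 1, 0]].

Note the characteristic polynomial does not split into linear factors over ℚ, so A has no Jordan form over ℚ; the rational canonical form exists over any field.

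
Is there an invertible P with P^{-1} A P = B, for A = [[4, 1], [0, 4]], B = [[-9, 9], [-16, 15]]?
No.

trace(A) = 8 but trace(B) = 6. The trace is a similarity invariant, so A and B are not similar.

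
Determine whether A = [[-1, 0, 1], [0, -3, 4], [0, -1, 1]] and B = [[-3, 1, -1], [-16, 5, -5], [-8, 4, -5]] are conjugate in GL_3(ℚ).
Two matrices over a field are similar if and only if they have the same invariant factors.

Both A and B have characteristic polynomial (x + 1)^3 and minimal polynomial (x + 1)^3. Computing further, both have invariant factors (x + 1)^3. Hence A and B are similar.

Yes.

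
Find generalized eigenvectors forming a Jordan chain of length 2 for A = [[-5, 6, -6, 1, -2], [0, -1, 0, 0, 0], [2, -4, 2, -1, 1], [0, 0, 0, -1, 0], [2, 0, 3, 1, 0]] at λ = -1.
We seek v_1 ∈ ker((A + I)^2) \ ker(A + I), then set v_{i+1} = (A + I) v_i.

One such chain is v_1 = [[1, 0, -1, 0, 0]]^T, v_2 = [[2, 0, -1, 0, -1]]^T. Check: (A + I) v_2 = [[0, 0, 0, 0, 0]]^T = 0.

v_1 = [[1, 0, -1, 0, 0]]^T, v_2 = [[2, 0, -1, 0, -1]]^T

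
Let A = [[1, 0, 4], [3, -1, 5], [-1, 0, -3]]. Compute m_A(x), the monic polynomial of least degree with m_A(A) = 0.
m_A(x) = (x + 1)^3

The characteristic polynomial factors as (x + 1)^3. The minimal polynomial is ∏(x - λ)^{k_λ} where k_λ is the size of the largest Jordan block at λ.

For λ = -1: rank(A + I) = 2, and the largest Jordan block has size 3 (the smallest k with rank((A + I)^k) = rank((A + I)^(k+1))).

So m_A(x) = (x + 1)^3.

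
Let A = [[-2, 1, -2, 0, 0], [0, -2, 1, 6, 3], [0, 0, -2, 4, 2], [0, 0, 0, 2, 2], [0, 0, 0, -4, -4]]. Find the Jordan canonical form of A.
J = [[-2, 1, 0, 0, 0], [0, -2, 1, 0, 0], [0, 0, -2, 0, 0], [0, 0, 0, -2, 0], [0, 0, 0, 0, 0]]

The characteristic polynomial is det(xI - A) = x(x + 2)^4, so the eigenvalues are -2 (algebraic multiplicity 4), 0 (algebraic multiplicity 1).

For λ = -2: rank(A + 2I) = 3, rank((A + 2I)^2) = 2, rank((A + 2I)^3) = 1. The eigenspace has dimension 5 - 3 = 2, so there are 2 Jordan blocks; the rank sequence gives block sizes [3, 1].

For λ = 0: algebraic multiplicity 1 gives one 1×1 block.

Assembling the blocks gives the Jordan form J above.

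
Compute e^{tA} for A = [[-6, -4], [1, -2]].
A has Jordan form J = [[-4, 1], [0, -4]] with A = PJP^{-1}, so e^{tA} = P e^{tJ} P^{-1}.

For a Jordan block J_k(λ), e^{tJ_k(λ)} = e^{λt} · (I + tN + t^2 N^2/2! + ... + t^{k-1} N^{k-1}/(k-1)!) where N is the nilpotent superdiagonal part.

Assembling the blocks and conjugating back gives the entries of e^{tA} as shown above.

e^{tA} = [[(1 - 2*t)*e^{-4*t}, -4*t*e^{-4*t}], [t*e^{-4*t}, (2*t + 1)*e^{-4*t}]]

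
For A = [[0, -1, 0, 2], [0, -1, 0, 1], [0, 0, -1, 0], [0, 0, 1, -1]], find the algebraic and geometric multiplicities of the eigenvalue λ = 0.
algebraic multiplicity 1, geometric multiplicity 1

The characteristic polynomial is x(x + 1)^3, so the factor x appears with exponent 1: the algebraic multiplicity is 1.

rank(A) = 3, so the eigenspace has dimension 4 - 3 = 1: the geometric multiplicity is 1.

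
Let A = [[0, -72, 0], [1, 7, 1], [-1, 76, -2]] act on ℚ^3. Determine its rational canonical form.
The invariant factors of A (the non-unit diagonal entries of the Smith normal form of xI - A over ℚ[x]) are (x - 6)(x - 3)(x + 4), each dividing the next. The characteristic polynomial is their product, (x - 6)(x - 3)(x + 4).

The rational canonical form is the block-diagonal matrix of companion matrices C(f_i):
R = [[0, 0, -72], [1, 0, 18], [0, 1, 5]].

R = [[0, 0, -72], [1, 0, 18], [0, 1, 5]]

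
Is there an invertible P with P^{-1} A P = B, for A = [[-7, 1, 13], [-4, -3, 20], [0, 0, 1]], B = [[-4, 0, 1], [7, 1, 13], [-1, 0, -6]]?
Yes.

Two matrices over a field are similar if and only if they have the same invariant factors.

Both A and B have characteristic polynomial (x - 1)(x + 5)^2 and minimal polynomial (x - 1)(x + 5)^2. Computing further, both have invariant factors (x - 1)(x + 5)^2. Hence A and B are similar.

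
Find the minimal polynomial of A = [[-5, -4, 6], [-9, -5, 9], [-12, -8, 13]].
The characteristic polynomial factors as (x - 1)^3. The minimal polynomial is ∏(x - λ)^{k_λ} where k_λ is the size of the largest Jordan block at λ.

For λ = 1: rank(A - I) = 1, and the largest Jordan block has size 2 (the smallest k with rank((A - I)^k) = rank((A - I)^(k+1))).

So m_A(x) = (x - 1)^2.

m_A(x) = (x - 1)^2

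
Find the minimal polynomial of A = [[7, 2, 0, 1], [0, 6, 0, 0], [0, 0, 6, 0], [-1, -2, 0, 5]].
m_A(x) = (x - 6)^2

The characteristic polynomial factors as (x - 6)^4. The minimal polynomial is ∏(x - λ)^{k_λ} where k_λ is the size of the largest Jordan block at λ.

For λ = 6: rank(A - 6I) = 1, and the largest Jordan block has size 2 (the smallest k with rank((A - 6I)^k) = rank((A - 6I)^(k+1))).

So m_A(x) = (x - 6)^2.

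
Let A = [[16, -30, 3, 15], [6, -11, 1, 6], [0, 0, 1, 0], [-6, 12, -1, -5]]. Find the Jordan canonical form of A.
The characteristic polynomial is det(xI - A) = (x - 1)^3(x + 2), so the eigenvalues are -2 (algebraic multiplicity 1), 1 (algebraic multiplicity 3).

For λ = -2: algebraic multiplicity 1 gives one 1×1 block.

For λ = 1: rank(A - I) = 2, rank((A - I)^2) = 1. The eigenspace has dimension 4 - 2 = 2, so there are 2 Jordan blocks; the rank sequence gives block sizes [2, 1].

Assembling the blocks gives the Jordan form J above.

J = [[-2, 0, 0, 0], [0, 1, 1, 0], [0, 0, 1, 0], [0, 0, 0, 1]]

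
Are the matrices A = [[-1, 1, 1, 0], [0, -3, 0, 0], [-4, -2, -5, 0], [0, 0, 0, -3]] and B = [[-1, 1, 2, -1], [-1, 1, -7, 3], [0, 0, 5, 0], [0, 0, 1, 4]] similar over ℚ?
No.

trace(A) = -12 but trace(B) = 9. The trace is a similarity invariant, so A and B are not similar.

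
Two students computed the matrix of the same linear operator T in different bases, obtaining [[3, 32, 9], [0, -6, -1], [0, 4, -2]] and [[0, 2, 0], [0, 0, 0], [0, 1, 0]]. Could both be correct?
No.

trace(A) = -5 but trace(B) = 0. The trace is a similarity invariant, so A and B are not similar.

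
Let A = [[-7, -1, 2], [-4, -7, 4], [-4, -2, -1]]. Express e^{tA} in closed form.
A has Jordan form J = [[-5, 1, 0], [0, -5, 0], [0, 0, -5]] with A = PJP^{-1}, so e^{tA} = P e^{tJ} P^{-1}.

For a Jordan block J_k(λ), e^{tJ_k(λ)} = e^{λt} · (I + tN + t^2 N^2/2! + ... + t^{k-1} N^{k-1}/(k-1)!) where N is the nilpotent superdiagonal part.

Assembling the blocks and conjugating back gives the entries of e^{tA} as shown above.

e^{tA} = [[(1 - 2*t)*e^{-5*t}, -t*e^{-5*t}, 2*t*e^{-5*t}], [-4*t*e^{-5*t}, (1 - 2*t)*e^{-5*t}, 4*t*e^{-5*t}], [-4*t*e^{-5*t}, -2*t*e^{-5*t}, (4*t + 1)*e^{-5*t}]]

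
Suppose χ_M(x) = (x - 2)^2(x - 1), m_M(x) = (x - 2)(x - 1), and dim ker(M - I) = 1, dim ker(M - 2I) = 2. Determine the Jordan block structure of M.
λ = 1: algebraic multiplicity 1 (exponent in χ_M), largest block size 1 (exponent in m_M), 1 block (geometric multiplicity). This forces block sizes [1].
λ = 2: algebraic multiplicity 2 (exponent in χ_M), largest block size 1 (exponent in m_M), 2 blocks (geometric multiplicity). These force block sizes [1, 1].

Jordan blocks: (1, 1), (2, 1), (2, 1)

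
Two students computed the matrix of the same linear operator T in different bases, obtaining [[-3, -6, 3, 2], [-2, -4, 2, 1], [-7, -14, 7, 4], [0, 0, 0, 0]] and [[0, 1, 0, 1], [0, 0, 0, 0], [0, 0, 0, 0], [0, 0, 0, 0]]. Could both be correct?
No.

Both have characteristic polynomial x^4 and minimal polynomial x^2. But rank(A) = 2 for A while rank(B) = 1 for B, so the number of Jordan blocks at λ = 0 differs. A and B are not similar.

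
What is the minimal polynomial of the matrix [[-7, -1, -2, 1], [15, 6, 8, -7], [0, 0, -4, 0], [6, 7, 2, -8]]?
The characteristic polynomial factors as (x + 1)(x + 4)^3. The minimal polynomial is ∏(x - λ)^{k_λ} where k_λ is the size of the largest Jordan block at λ.

For λ = -4: rank(A + 4I) = 2, and the largest Jordan block has size 2 (the smallest k with rank((A + 4I)^k) = rank((A + 4I)^(k+1))).
For λ = -1: rank(A + I) = 3, and the largest Jordan block has size 1 (the smallest k with rank((A + I)^k) = rank((A + I)^(k+1))).

So m_A(x) = (x + 1)(x + 4)^2.

m_A(x) = (x + 1)(x + 4)^2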